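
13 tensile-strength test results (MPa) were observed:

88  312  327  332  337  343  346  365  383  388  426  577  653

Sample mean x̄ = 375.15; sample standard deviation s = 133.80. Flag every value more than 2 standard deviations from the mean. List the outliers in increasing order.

88, 653

Cutoffs at x̄ ± 2s: 375.15 ± 2·133.80 = [107.55, 642.75].
88: z = -2.15, |z| > 2 → outlier.
653: z = 2.08, |z| > 2 → outlier.
Every other value lies within [107.55, 642.75].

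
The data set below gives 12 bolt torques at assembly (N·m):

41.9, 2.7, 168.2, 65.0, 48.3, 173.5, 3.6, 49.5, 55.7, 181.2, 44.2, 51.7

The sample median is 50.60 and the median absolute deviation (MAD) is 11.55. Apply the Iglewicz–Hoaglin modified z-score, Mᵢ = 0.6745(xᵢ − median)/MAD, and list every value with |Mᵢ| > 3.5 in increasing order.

|Mᵢ| > 3.5 ⇔ |xᵢ − 50.60| > 3.5·11.55/0.6745 = 59.93.
So outliers lie outside [-9.33, 110.53].
168.2: M = 6.87 → outlier.
173.5: M = 7.18 → outlier.
181.2: M = 7.63 → outlier.

168.2, 173.5, 181.2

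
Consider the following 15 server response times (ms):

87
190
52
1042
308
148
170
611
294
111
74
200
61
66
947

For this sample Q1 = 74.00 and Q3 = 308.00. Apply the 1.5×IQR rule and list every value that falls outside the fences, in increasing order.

IQR = Q3 − Q1 = 308.00 − 74.00 = 234.00.
Lower fence = Q1 − 1.5·IQR = 74.00 − 351.00 = -277.00.
Upper fence = Q3 + 1.5·IQR = 308.00 + 351.00 = 659.00.
947 > 659.00 → outlier.
1042 > 659.00 → outlier.
All remaining values lie within [-277.00, 659.00].

947, 1042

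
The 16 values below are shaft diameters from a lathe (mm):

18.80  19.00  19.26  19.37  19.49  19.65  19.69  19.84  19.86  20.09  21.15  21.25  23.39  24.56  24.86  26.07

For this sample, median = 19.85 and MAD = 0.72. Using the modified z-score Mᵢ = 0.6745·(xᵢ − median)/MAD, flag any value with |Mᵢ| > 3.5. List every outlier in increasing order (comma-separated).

24.56, 24.86, 26.07

|Mᵢ| > 3.5 ⇔ |xᵢ − 19.85| > 3.5·0.72/0.6745 = 3.74.
So outliers lie outside [16.11, 23.59].
24.56: M = 4.41 → outlier.
24.86: M = 4.69 → outlier.
26.07: M = 5.83 → outlier.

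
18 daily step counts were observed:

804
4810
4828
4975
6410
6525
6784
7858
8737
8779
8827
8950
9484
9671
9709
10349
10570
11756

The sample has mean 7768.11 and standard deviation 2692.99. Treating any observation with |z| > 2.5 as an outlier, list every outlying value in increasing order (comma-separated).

Cutoffs at x̄ ± 2.5s: 7768.11 ± 2.5·2692.99 = [1035.635, 14500.585].
804: z = -2.59, |z| > 2.5 → outlier.
Every other value lies within [1035.635, 14500.585].

804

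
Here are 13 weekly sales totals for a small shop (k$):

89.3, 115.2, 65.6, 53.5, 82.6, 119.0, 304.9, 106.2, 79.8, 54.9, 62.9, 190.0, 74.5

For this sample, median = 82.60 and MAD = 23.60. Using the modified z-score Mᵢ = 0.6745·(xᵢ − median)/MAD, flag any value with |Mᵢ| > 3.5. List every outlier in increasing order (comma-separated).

304.9

|Mᵢ| > 3.5 ⇔ |xᵢ − 82.60| > 3.5·23.60/0.6745 = 122.46.
So outliers lie outside [-39.86, 205.06].
304.9: M = 6.35 → outlier.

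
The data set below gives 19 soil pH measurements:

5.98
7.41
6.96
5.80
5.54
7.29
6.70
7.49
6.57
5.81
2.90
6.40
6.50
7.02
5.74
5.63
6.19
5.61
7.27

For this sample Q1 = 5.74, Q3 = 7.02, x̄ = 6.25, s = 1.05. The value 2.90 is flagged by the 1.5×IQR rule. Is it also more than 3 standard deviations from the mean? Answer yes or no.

z = (2.90 − 6.25) / 1.05 = -3.19.
|z| = 3.19 > 3.

yes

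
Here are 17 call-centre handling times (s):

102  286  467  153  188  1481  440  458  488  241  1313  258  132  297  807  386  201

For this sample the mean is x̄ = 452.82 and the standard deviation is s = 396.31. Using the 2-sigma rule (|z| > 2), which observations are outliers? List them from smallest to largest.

Cutoffs at x̄ ± 2s: 452.82 ± 2·396.31 = [-339.80, 1245.44].
1313: z = 2.17, |z| > 2 → outlier.
1481: z = 2.59, |z| > 2 → outlier.
Every other value lies within [-339.80, 1245.44].

1313, 1481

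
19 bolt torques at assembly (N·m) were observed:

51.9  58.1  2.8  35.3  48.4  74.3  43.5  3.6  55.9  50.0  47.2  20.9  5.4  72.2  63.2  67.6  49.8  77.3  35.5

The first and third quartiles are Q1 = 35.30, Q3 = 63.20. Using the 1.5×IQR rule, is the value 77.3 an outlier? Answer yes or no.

no

IQR = Q3 − Q1 = 63.20 − 35.30 = 27.90.
Lower fence = Q1 − 1.5·IQR = 35.30 − 41.85 = -6.55.
Upper fence = Q3 + 1.5·IQR = 63.20 + 41.85 = 105.05.
77.3 lies within [-6.55, 105.05].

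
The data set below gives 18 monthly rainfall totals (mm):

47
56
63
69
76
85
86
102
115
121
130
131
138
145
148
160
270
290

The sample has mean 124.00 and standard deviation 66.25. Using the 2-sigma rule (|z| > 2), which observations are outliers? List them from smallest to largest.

Cutoffs at x̄ ± 2s: 124.00 ± 2·66.25 = [-8.50, 256.50].
270: z = 2.20, |z| > 2 → outlier.
290: z = 2.51, |z| > 2 → outlier.
Every other value lies within [-8.50, 256.50].

270, 290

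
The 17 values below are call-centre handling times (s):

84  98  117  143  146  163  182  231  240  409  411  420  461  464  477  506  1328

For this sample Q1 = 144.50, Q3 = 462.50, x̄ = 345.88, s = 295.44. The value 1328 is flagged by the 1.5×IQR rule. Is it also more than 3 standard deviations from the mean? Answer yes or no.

yes

z = (1328 − 345.88) / 295.44 = 3.32.
|z| = 3.32 > 3.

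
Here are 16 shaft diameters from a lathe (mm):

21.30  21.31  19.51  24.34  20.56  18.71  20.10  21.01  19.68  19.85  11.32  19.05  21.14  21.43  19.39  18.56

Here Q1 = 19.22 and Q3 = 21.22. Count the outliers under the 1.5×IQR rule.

2

IQR = 2.00; fences at 19.22 − 3.00 = 16.22 and 21.22 + 3.00 = 24.22.
Outside the cutoffs: 11.32, 24.34.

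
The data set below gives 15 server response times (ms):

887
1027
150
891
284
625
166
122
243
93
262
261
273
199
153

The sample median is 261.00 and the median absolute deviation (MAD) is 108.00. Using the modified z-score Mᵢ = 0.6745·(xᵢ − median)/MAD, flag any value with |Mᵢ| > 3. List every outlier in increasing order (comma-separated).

|Mᵢ| > 3 ⇔ |xᵢ − 261.00| > 3·108.00/0.6745 = 480.36.
So outliers lie outside [-219.36, 741.36].
887: M = 3.91 → outlier.
891: M = 3.93 → outlier.
1027: M = 4.78 → outlier.

887, 891, 1027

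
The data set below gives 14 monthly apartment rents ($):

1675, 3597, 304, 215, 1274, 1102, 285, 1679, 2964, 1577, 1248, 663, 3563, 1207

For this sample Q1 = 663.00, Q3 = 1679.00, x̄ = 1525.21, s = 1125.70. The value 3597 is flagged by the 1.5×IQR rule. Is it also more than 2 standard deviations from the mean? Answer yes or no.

no

z = (3597 − 1525.21) / 1125.70 = 1.84.
|z| = 1.84 ≤ 2.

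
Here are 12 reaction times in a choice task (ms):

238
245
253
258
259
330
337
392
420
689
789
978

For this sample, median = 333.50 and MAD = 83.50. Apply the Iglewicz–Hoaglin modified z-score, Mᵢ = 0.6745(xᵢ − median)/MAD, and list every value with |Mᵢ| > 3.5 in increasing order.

789, 978

|Mᵢ| > 3.5 ⇔ |xᵢ − 333.50| > 3.5·83.50/0.6745 = 433.28.
So outliers lie outside [-99.78, 766.78].
789: M = 3.68 → outlier.
978: M = 5.21 → outlier.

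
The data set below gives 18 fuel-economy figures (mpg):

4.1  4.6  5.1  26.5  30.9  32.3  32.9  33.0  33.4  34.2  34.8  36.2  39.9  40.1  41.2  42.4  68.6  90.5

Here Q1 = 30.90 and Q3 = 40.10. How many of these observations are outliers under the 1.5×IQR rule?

5

IQR = 9.20; fences at 30.90 − 13.80 = 17.10 and 40.10 + 13.80 = 53.90.
Outside the cutoffs: 4.1, 4.6, 5.1, 68.6, 90.5.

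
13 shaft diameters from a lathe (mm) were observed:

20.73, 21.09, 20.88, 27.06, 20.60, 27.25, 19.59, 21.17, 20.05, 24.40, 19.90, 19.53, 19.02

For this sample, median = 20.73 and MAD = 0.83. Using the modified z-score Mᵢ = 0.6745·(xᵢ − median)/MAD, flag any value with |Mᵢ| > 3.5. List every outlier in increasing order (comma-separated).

|Mᵢ| > 3.5 ⇔ |xᵢ − 20.73| > 3.5·0.83/0.6745 = 4.31.
So outliers lie outside [16.42, 25.04].
27.06: M = 5.14 → outlier.
27.25: M = 5.30 → outlier.

27.06, 27.25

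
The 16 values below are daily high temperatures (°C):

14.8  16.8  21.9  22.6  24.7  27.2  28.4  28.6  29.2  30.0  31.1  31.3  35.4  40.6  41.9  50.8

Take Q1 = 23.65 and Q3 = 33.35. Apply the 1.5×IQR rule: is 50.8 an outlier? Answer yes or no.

IQR = Q3 − Q1 = 33.35 − 23.65 = 9.70.
Lower fence = Q1 − 1.5·IQR = 23.65 − 14.55 = 9.10.
Upper fence = Q3 + 1.5·IQR = 33.35 + 14.55 = 47.90.
50.8 lies above the upper fence.

yes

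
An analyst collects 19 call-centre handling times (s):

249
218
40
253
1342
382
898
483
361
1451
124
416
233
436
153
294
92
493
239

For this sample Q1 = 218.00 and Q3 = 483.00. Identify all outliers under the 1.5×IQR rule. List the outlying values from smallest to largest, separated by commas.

898, 1342, 1451

IQR = Q3 − Q1 = 483.00 − 218.00 = 265.00.
Lower fence = Q1 − 1.5·IQR = 218.00 − 397.50 = -179.50.
Upper fence = Q3 + 1.5·IQR = 483.00 + 397.50 = 880.50.
898 > 880.50 → outlier.
1342 > 880.50 → outlier.
1451 > 880.50 → outlier.
All remaining values lie within [-179.50, 880.50].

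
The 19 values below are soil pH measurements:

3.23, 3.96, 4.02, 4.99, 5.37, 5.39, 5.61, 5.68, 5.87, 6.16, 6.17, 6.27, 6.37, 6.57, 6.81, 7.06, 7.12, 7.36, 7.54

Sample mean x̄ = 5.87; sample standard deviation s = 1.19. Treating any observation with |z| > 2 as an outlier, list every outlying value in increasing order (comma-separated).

3.23

Cutoffs at x̄ ± 2s: 5.87 ± 2·1.19 = [3.49, 8.25].
3.23: z = -2.22, |z| > 2 → outlier.
Every other value lies within [3.49, 8.25].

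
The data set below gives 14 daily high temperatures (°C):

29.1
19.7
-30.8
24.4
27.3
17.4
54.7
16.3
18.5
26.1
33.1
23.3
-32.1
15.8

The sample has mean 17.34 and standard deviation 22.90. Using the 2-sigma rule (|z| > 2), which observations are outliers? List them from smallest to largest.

Cutoffs at x̄ ± 2s: 17.34 ± 2·22.90 = [-28.46, 63.14].
-32.1: z = -2.16, |z| > 2 → outlier.
-30.8: z = -2.10, |z| > 2 → outlier.
Every other value lies within [-28.46, 63.14].

-32.1, -30.8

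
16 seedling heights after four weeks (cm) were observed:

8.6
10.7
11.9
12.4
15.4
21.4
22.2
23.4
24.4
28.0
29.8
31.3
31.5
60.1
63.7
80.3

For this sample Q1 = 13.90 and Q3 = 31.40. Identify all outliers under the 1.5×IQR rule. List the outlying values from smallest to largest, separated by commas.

60.1, 63.7, 80.3

IQR = Q3 − Q1 = 31.40 − 13.90 = 17.50.
Lower fence = Q1 − 1.5·IQR = 13.90 − 26.25 = -12.35.
Upper fence = Q3 + 1.5·IQR = 31.40 + 26.25 = 57.65.
60.1 > 57.65 → outlier.
63.7 > 57.65 → outlier.
80.3 > 57.65 → outlier.
All remaining values lie within [-12.35, 57.65].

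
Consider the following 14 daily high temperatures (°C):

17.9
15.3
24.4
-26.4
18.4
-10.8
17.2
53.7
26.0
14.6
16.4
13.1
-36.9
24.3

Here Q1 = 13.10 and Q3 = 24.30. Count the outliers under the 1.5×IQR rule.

IQR = 11.20; fences at 13.10 − 16.80 = -3.70 and 24.30 + 16.80 = 41.10.
Outside the cutoffs: -36.9, -26.4, -10.8, 53.7.

4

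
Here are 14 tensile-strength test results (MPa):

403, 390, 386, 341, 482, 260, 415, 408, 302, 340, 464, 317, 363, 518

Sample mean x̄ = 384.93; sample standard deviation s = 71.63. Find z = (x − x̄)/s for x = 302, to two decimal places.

-1.16

z = (302 − 384.93) / 71.63 = -1.16.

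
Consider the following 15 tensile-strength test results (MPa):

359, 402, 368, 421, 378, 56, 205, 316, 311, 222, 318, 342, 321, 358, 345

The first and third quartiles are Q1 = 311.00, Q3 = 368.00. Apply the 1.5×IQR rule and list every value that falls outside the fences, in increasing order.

IQR = Q3 − Q1 = 368.00 − 311.00 = 57.00.
Lower fence = Q1 − 1.5·IQR = 311.00 − 85.50 = 225.50.
Upper fence = Q3 + 1.5·IQR = 368.00 + 85.50 = 453.50.
56 < 225.50 → outlier.
205 < 225.50 → outlier.
222 < 225.50 → outlier.
All remaining values lie within [225.50, 453.50].

56, 205, 222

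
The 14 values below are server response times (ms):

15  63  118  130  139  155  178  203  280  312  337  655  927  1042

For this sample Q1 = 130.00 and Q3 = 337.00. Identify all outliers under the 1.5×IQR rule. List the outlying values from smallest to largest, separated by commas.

655, 927, 1042

IQR = Q3 − Q1 = 337.00 − 130.00 = 207.00.
Lower fence = Q1 − 1.5·IQR = 130.00 − 310.50 = -180.50.
Upper fence = Q3 + 1.5·IQR = 337.00 + 310.50 = 647.50.
655 > 647.50 → outlier.
927 > 647.50 → outlier.
1042 > 647.50 → outlier.
All remaining values lie within [-180.50, 647.50].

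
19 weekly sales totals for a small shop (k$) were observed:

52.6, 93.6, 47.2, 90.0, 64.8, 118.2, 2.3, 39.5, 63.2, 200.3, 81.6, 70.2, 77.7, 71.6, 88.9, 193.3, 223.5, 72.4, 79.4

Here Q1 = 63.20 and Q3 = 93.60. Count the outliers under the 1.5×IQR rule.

IQR = 30.40; fences at 63.20 − 45.60 = 17.60 and 93.60 + 45.60 = 139.20.
Outside the cutoffs: 2.3, 193.3, 200.3, 223.5.

4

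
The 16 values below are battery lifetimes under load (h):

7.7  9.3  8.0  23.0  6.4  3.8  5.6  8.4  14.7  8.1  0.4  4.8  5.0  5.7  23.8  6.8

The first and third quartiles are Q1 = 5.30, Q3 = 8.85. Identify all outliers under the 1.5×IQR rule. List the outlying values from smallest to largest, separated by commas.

14.7, 23.0, 23.8

IQR = Q3 − Q1 = 8.85 − 5.30 = 3.55.
Lower fence = Q1 − 1.5·IQR = 5.30 − 5.325 = -0.025.
Upper fence = Q3 + 1.5·IQR = 8.85 + 5.325 = 14.175.
14.7 > 14.175 → outlier.
23.0 > 14.175 → outlier.
23.8 > 14.175 → outlier.
All remaining values lie within [-0.025, 14.175].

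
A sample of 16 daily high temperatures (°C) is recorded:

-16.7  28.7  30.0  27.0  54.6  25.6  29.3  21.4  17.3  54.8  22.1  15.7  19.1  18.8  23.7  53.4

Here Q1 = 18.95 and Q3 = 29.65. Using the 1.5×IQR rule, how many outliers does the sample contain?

IQR = 10.70; fences at 18.95 − 16.05 = 2.90 and 29.65 + 16.05 = 45.70.
Outside the cutoffs: -16.7, 53.4, 54.6, 54.8.

4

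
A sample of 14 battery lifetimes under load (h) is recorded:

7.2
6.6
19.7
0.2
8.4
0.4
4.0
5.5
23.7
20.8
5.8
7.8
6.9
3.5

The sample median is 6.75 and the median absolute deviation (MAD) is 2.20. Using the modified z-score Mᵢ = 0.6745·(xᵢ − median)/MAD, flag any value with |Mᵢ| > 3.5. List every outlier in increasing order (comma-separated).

19.7, 20.8, 23.7

|Mᵢ| > 3.5 ⇔ |xᵢ − 6.75| > 3.5·2.20/0.6745 = 11.42.
So outliers lie outside [-4.67, 18.17].
19.7: M = 3.97 → outlier.
20.8: M = 4.31 → outlier.
23.7: M = 5.20 → outlier.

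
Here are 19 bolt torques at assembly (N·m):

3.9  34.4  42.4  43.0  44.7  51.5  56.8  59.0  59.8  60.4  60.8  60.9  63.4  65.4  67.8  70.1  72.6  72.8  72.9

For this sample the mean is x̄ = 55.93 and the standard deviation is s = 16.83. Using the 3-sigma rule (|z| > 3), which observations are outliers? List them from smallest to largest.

Cutoffs at x̄ ± 3s: 55.93 ± 3·16.83 = [5.44, 106.42].
3.9: z = -3.09, |z| > 3 → outlier.
Every other value lies within [5.44, 106.42].

3.9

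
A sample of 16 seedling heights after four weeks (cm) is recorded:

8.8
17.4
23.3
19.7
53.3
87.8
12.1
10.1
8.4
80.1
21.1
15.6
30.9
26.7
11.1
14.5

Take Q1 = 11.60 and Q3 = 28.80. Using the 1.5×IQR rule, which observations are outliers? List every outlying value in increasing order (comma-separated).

IQR = Q3 − Q1 = 28.80 − 11.60 = 17.20.
Lower fence = Q1 − 1.5·IQR = 11.60 − 25.80 = -14.20.
Upper fence = Q3 + 1.5·IQR = 28.80 + 25.80 = 54.60.
80.1 > 54.60 → outlier.
87.8 > 54.60 → outlier.
All remaining values lie within [-14.20, 54.60].

80.1, 87.8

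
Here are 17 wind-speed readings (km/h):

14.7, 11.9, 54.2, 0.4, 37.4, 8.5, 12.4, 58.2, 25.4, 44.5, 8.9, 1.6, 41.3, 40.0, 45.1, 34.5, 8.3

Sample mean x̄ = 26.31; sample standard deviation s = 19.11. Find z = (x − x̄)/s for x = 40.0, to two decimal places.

0.72

z = (40.0 − 26.31) / 19.11 = 0.72.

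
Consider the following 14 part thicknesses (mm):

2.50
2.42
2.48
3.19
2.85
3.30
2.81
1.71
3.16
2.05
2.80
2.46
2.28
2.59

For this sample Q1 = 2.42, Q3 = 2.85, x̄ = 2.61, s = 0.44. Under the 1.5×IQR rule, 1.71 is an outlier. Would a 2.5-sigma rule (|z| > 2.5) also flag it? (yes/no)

no

z = (1.71 − 2.61) / 0.44 = -2.05.
|z| = 2.05 ≤ 2.5.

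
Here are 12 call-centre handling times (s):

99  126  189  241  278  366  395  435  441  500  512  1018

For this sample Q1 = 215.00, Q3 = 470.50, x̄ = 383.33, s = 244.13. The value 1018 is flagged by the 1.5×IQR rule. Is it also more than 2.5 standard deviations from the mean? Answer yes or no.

yes

z = (1018 − 383.33) / 244.13 = 2.60.
|z| = 2.60 > 2.5.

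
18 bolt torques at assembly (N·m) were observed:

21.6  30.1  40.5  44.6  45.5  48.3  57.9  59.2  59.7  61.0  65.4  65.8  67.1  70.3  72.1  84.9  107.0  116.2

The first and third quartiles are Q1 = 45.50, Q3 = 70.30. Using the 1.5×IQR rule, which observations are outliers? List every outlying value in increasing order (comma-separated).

IQR = Q3 − Q1 = 70.30 − 45.50 = 24.80.
Lower fence = Q1 − 1.5·IQR = 45.50 − 37.20 = 8.30.
Upper fence = Q3 + 1.5·IQR = 70.30 + 37.20 = 107.50.
116.2 > 107.50 → outlier.
All remaining values lie within [8.30, 107.50].

116.2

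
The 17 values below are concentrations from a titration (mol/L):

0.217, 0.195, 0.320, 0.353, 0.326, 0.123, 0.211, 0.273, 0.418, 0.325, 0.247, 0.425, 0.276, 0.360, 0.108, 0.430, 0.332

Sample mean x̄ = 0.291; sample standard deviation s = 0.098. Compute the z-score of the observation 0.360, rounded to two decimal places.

z = (0.360 − 0.291) / 0.098 = 0.70.

0.70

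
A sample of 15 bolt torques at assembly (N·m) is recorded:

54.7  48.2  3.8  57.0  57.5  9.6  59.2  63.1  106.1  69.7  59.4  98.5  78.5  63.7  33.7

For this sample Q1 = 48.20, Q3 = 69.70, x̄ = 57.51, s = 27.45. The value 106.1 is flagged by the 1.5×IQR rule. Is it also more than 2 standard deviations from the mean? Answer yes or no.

z = (106.1 − 57.51) / 27.45 = 1.77.
|z| = 1.77 ≤ 2.

no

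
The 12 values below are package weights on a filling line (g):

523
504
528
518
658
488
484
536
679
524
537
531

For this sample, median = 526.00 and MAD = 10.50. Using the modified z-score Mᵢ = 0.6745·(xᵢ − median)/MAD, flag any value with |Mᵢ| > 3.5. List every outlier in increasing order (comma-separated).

658, 679

|Mᵢ| > 3.5 ⇔ |xᵢ − 526.00| > 3.5·10.50/0.6745 = 54.48.
So outliers lie outside [471.52, 580.48].
658: M = 8.48 → outlier.
679: M = 9.83 → outlier.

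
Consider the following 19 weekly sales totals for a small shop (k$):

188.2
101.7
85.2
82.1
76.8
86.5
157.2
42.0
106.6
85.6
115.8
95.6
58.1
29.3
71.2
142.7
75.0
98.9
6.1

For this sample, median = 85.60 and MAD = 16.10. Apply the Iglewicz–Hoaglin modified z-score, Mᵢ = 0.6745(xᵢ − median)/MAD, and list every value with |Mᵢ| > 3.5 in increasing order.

188.2

|Mᵢ| > 3.5 ⇔ |xᵢ − 85.60| > 3.5·16.10/0.6745 = 83.54.
So outliers lie outside [2.06, 169.14].
188.2: M = 4.30 → outlier.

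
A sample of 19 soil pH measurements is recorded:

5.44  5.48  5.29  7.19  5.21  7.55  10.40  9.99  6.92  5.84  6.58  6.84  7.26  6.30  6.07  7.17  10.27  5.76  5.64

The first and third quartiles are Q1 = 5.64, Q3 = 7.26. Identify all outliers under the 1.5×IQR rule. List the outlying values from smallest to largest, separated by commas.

IQR = Q3 − Q1 = 7.26 − 5.64 = 1.62.
Lower fence = Q1 − 1.5·IQR = 5.64 − 2.43 = 3.21.
Upper fence = Q3 + 1.5·IQR = 7.26 + 2.43 = 9.69.
9.99 > 9.69 → outlier.
10.27 > 9.69 → outlier.
10.40 > 9.69 → outlier.
All remaining values lie within [3.21, 9.69].

9.99, 10.27, 10.40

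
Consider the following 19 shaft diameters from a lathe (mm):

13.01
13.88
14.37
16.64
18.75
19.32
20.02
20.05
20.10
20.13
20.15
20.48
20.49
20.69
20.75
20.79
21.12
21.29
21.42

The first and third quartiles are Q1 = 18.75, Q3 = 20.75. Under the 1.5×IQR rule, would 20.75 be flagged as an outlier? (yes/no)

no

IQR = Q3 − Q1 = 20.75 − 18.75 = 2.00.
Lower fence = Q1 − 1.5·IQR = 18.75 − 3.00 = 15.75.
Upper fence = Q3 + 1.5·IQR = 20.75 + 3.00 = 23.75.
20.75 lies within [15.75, 23.75].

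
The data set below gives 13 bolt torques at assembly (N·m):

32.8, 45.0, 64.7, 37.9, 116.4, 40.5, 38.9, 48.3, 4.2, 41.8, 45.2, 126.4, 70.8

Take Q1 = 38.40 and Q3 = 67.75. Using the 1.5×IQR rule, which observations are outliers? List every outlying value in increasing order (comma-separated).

IQR = Q3 − Q1 = 67.75 − 38.40 = 29.35.
Lower fence = Q1 − 1.5·IQR = 38.40 − 44.025 = -5.625.
Upper fence = Q3 + 1.5·IQR = 67.75 + 44.025 = 111.775.
116.4 > 111.775 → outlier.
126.4 > 111.775 → outlier.
All remaining values lie within [-5.625, 111.775].

116.4, 126.4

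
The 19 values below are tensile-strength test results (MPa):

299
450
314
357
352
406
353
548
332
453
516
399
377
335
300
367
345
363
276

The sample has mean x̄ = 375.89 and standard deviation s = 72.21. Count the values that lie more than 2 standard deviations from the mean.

Cutoffs: x̄ ± 2s = [231.47, 520.31].
Outside the cutoffs: 548.

1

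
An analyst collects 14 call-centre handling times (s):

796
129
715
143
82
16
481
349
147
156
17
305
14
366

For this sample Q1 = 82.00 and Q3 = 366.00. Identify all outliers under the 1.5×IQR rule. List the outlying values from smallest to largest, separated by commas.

IQR = Q3 − Q1 = 366.00 − 82.00 = 284.00.
Lower fence = Q1 − 1.5·IQR = 82.00 − 426.00 = -344.00.
Upper fence = Q3 + 1.5·IQR = 366.00 + 426.00 = 792.00.
796 > 792.00 → outlier.
All remaining values lie within [-344.00, 792.00].

796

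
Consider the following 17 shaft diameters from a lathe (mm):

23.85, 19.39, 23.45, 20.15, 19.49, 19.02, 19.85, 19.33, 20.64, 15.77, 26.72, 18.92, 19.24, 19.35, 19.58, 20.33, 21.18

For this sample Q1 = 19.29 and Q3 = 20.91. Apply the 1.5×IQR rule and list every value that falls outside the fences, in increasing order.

15.77, 23.45, 23.85, 26.72

IQR = Q3 − Q1 = 20.91 − 19.29 = 1.62.
Lower fence = Q1 − 1.5·IQR = 19.29 − 2.43 = 16.86.
Upper fence = Q3 + 1.5·IQR = 20.91 + 2.43 = 23.34.
15.77 < 16.86 → outlier.
23.45 > 23.34 → outlier.
23.85 > 23.34 → outlier.
26.72 > 23.34 → outlier.
All remaining values lie within [16.86, 23.34].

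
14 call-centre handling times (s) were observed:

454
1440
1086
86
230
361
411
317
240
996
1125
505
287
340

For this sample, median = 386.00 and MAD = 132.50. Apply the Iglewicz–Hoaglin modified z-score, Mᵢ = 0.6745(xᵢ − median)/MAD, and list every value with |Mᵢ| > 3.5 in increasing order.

|Mᵢ| > 3.5 ⇔ |xᵢ − 386.00| > 3.5·132.50/0.6745 = 687.55.
So outliers lie outside [-301.55, 1073.55].
1086: M = 3.56 → outlier.
1125: M = 3.76 → outlier.
1440: M = 5.37 → outlier.

1086, 1125, 1440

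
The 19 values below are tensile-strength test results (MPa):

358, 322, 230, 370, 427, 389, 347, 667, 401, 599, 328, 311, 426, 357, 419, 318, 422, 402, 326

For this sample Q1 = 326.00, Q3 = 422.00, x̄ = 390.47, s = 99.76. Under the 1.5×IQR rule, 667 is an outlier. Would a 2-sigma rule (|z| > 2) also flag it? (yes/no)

yes

z = (667 − 390.47) / 99.76 = 2.77.
|z| = 2.77 > 2.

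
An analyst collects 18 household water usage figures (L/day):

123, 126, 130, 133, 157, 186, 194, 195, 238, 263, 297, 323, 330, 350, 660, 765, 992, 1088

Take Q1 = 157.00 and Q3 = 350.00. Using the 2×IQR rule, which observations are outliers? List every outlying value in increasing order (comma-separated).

765, 992, 1088

IQR = Q3 − Q1 = 350.00 − 157.00 = 193.00.
Lower fence = Q1 − 2·IQR = 157.00 − 386.00 = -229.00.
Upper fence = Q3 + 2·IQR = 350.00 + 386.00 = 736.00.
765 > 736.00 → outlier.
992 > 736.00 → outlier.
1088 > 736.00 → outlier.
All remaining values lie within [-229.00, 736.00].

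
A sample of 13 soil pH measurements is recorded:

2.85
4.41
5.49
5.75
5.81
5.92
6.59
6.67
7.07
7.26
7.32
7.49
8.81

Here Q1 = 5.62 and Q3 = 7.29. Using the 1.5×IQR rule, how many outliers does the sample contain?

1

IQR = 1.67; fences at 5.62 − 2.505 = 3.115 and 7.29 + 2.505 = 9.795.
Outside the cutoffs: 2.85.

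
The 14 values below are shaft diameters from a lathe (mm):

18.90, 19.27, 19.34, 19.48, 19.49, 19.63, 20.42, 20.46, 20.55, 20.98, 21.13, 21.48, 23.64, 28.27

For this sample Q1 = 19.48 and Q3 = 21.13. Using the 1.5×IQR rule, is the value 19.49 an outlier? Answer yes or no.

no

IQR = Q3 − Q1 = 21.13 − 19.48 = 1.65.
Lower fence = Q1 − 1.5·IQR = 19.48 − 2.475 = 17.005.
Upper fence = Q3 + 1.5·IQR = 21.13 + 2.475 = 23.605.
19.49 lies within [17.005, 23.605].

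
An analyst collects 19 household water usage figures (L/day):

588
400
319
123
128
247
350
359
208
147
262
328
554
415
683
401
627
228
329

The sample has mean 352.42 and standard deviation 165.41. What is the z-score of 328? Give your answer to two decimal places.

-0.15

z = (328 − 352.42) / 165.41 = -0.15.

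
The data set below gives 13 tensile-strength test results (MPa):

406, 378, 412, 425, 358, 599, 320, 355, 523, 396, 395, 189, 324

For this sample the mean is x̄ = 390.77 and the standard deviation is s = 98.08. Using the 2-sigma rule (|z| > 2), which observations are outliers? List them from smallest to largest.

Cutoffs at x̄ ± 2s: 390.77 ± 2·98.08 = [194.61, 586.93].
189: z = -2.06, |z| > 2 → outlier.
599: z = 2.12, |z| > 2 → outlier.
Every other value lies within [194.61, 586.93].

189, 599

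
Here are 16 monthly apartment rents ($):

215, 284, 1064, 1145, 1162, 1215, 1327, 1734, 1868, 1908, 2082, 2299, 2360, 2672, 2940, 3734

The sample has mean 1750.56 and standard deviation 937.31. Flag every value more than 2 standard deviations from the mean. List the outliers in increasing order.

Cutoffs at x̄ ± 2s: 1750.56 ± 2·937.31 = [-124.06, 3625.18].
3734: z = 2.12, |z| > 2 → outlier.
Every other value lies within [-124.06, 3625.18].

3734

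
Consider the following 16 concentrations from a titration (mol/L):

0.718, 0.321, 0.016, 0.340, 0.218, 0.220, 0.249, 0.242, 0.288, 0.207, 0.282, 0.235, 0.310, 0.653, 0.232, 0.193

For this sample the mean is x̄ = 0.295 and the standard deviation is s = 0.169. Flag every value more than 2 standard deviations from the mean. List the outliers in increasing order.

0.653, 0.718

Cutoffs at x̄ ± 2s: 0.295 ± 2·0.169 = [-0.043, 0.633].
0.653: z = 2.12, |z| > 2 → outlier.
0.718: z = 2.50, |z| > 2 → outlier.
Every other value lies within [-0.043, 0.633].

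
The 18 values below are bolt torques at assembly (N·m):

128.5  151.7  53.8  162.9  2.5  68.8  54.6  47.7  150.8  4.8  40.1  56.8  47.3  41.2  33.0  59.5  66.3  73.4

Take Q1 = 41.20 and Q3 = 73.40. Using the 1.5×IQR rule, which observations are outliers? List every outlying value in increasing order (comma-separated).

128.5, 150.8, 151.7, 162.9

IQR = Q3 − Q1 = 73.40 − 41.20 = 32.20.
Lower fence = Q1 − 1.5·IQR = 41.20 − 48.30 = -7.10.
Upper fence = Q3 + 1.5·IQR = 73.40 + 48.30 = 121.70.
128.5 > 121.70 → outlier.
150.8 > 121.70 → outlier.
151.7 > 121.70 → outlier.
162.9 > 121.70 → outlier.
All remaining values lie within [-7.10, 121.70].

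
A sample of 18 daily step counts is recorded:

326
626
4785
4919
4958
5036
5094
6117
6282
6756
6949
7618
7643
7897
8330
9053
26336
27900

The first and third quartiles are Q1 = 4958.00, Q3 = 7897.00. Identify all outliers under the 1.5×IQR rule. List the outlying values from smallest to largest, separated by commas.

326, 26336, 27900

IQR = Q3 − Q1 = 7897.00 − 4958.00 = 2939.00.
Lower fence = Q1 − 1.5·IQR = 4958.00 − 4408.50 = 549.50.
Upper fence = Q3 + 1.5·IQR = 7897.00 + 4408.50 = 12305.50.
326 < 549.50 → outlier.
26336 > 12305.50 → outlier.
27900 > 12305.50 → outlier.
All remaining values lie within [549.50, 12305.50].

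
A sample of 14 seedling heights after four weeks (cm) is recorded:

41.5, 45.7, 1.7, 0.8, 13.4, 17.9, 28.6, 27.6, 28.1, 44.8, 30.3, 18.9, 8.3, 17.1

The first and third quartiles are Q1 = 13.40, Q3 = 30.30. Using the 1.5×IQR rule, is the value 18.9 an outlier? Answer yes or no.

no

IQR = Q3 − Q1 = 30.30 − 13.40 = 16.90.
Lower fence = Q1 − 1.5·IQR = 13.40 − 25.35 = -11.95.
Upper fence = Q3 + 1.5·IQR = 30.30 + 25.35 = 55.65.
18.9 lies within [-11.95, 55.65].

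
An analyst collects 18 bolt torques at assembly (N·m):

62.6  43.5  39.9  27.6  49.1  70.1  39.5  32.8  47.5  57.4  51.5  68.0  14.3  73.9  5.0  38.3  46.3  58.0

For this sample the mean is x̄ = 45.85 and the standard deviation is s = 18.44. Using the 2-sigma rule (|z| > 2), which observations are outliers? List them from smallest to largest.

Cutoffs at x̄ ± 2s: 45.85 ± 2·18.44 = [8.97, 82.73].
5.0: z = -2.22, |z| > 2 → outlier.
Every other value lies within [8.97, 82.73].

5.0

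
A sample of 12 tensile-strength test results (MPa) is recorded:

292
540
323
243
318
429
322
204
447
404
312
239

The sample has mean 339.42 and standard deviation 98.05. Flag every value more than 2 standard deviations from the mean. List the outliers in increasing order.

Cutoffs at x̄ ± 2s: 339.42 ± 2·98.05 = [143.32, 535.52].
540: z = 2.05, |z| > 2 → outlier.
Every other value lies within [143.32, 535.52].

540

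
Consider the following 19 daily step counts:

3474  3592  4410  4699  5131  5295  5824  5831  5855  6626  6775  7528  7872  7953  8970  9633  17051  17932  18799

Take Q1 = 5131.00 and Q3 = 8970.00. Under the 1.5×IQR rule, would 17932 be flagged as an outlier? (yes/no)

yes

IQR = Q3 − Q1 = 8970.00 − 5131.00 = 3839.00.
Lower fence = Q1 − 1.5·IQR = 5131.00 − 5758.50 = -627.50.
Upper fence = Q3 + 1.5·IQR = 8970.00 + 5758.50 = 14728.50.
17932 lies above the upper fence.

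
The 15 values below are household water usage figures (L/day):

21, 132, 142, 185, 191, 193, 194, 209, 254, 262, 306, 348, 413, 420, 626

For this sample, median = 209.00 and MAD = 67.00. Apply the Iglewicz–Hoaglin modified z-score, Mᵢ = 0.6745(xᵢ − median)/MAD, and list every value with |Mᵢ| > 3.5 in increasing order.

626

|Mᵢ| > 3.5 ⇔ |xᵢ − 209.00| > 3.5·67.00/0.6745 = 347.66.
So outliers lie outside [-138.66, 556.66].
626: M = 4.20 → outlier.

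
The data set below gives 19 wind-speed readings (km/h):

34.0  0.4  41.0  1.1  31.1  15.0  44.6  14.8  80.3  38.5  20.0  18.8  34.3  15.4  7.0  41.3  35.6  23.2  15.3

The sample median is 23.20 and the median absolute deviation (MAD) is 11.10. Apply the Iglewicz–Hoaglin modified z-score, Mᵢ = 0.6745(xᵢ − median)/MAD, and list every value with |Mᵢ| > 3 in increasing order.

|Mᵢ| > 3 ⇔ |xᵢ − 23.20| > 3·11.10/0.6745 = 49.37.
So outliers lie outside [-26.17, 72.57].
80.3: M = 3.47 → outlier.

80.3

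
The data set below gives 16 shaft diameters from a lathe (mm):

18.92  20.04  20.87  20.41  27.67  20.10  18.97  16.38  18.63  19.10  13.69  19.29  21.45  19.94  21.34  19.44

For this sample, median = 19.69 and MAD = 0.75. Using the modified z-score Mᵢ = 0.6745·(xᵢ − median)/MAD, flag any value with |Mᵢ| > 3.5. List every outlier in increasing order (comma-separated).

|Mᵢ| > 3.5 ⇔ |xᵢ − 19.69| > 3.5·0.75/0.6745 = 3.89.
So outliers lie outside [15.80, 23.58].
13.69: M = -5.40 → outlier.
27.67: M = 7.18 → outlier.

13.69, 27.67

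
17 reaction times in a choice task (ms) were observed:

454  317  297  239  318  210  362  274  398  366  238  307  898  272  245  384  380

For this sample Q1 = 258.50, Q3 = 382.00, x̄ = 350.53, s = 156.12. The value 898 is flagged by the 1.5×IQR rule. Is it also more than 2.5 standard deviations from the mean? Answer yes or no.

yes

z = (898 − 350.53) / 156.12 = 3.51.
|z| = 3.51 > 2.5.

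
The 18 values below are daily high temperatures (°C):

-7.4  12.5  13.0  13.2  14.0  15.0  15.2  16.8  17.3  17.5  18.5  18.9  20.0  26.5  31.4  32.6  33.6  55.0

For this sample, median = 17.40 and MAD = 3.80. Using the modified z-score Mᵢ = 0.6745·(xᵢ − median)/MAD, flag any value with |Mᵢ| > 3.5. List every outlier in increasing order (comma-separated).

-7.4, 55.0

|Mᵢ| > 3.5 ⇔ |xᵢ − 17.40| > 3.5·3.80/0.6745 = 19.72.
So outliers lie outside [-2.32, 37.12].
-7.4: M = -4.40 → outlier.
55.0: M = 6.67 → outlier.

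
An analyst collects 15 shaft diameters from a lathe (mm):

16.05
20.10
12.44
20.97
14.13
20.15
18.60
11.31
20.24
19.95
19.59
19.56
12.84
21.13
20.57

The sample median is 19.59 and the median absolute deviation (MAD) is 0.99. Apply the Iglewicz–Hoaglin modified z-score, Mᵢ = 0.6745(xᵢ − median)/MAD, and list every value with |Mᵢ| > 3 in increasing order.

11.31, 12.44, 12.84, 14.13

|Mᵢ| > 3 ⇔ |xᵢ − 19.59| > 3·0.99/0.6745 = 4.40.
So outliers lie outside [15.19, 23.99].
11.31: M = -5.64 → outlier.
12.44: M = -4.87 → outlier.
12.84: M = -4.60 → outlier.
14.13: M = -3.72 → outlier.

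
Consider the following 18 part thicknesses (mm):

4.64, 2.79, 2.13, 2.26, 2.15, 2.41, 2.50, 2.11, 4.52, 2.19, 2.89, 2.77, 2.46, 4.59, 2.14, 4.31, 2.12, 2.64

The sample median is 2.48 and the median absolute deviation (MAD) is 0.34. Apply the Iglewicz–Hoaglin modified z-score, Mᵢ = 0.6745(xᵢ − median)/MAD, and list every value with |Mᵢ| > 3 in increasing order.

|Mᵢ| > 3 ⇔ |xᵢ − 2.48| > 3·0.34/0.6745 = 1.51.
So outliers lie outside [0.97, 3.99].
4.31: M = 3.63 → outlier.
4.52: M = 4.05 → outlier.
4.59: M = 4.19 → outlier.
4.64: M = 4.29 → outlier.

4.31, 4.52, 4.59, 4.64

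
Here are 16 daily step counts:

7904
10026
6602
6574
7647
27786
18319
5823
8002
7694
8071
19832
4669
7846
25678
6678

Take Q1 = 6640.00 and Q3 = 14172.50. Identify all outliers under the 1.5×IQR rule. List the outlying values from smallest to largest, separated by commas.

25678, 27786

IQR = Q3 − Q1 = 14172.50 − 6640.00 = 7532.50.
Lower fence = Q1 − 1.5·IQR = 6640.00 − 11298.75 = -4658.75.
Upper fence = Q3 + 1.5·IQR = 14172.50 + 11298.75 = 25471.25.
25678 > 25471.25 → outlier.
27786 > 25471.25 → outlier.
All remaining values lie within [-4658.75, 25471.25].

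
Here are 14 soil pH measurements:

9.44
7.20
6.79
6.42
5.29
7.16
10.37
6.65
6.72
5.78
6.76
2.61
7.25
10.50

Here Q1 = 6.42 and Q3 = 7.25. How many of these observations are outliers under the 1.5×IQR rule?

IQR = 0.83; fences at 6.42 − 1.245 = 5.175 and 7.25 + 1.245 = 8.495.
Outside the cutoffs: 2.61, 9.44, 10.37, 10.50.

4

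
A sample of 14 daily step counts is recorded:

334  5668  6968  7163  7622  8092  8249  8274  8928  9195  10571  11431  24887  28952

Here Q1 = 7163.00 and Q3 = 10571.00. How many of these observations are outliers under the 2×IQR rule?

IQR = 3408.00; fences at 7163.00 − 6816.00 = 347.00 and 10571.00 + 6816.00 = 17387.00.
Outside the cutoffs: 334, 24887, 28952.

3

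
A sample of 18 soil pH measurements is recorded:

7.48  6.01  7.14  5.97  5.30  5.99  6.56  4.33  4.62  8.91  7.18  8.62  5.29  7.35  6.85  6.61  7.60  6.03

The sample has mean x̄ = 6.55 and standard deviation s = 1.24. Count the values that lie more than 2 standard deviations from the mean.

0

Cutoffs: x̄ ± 2s = [4.07, 9.03].
Every value lies within the cutoffs.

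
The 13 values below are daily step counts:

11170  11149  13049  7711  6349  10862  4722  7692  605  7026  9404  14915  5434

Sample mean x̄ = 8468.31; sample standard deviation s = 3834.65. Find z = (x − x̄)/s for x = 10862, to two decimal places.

z = (10862 − 8468.31) / 3834.65 = 0.62.

0.62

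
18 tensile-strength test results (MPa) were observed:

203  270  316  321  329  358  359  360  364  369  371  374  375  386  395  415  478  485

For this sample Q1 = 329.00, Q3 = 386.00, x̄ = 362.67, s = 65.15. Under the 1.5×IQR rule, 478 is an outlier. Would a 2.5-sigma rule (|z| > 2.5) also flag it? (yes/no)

no

z = (478 − 362.67) / 65.15 = 1.77.
|z| = 1.77 ≤ 2.5.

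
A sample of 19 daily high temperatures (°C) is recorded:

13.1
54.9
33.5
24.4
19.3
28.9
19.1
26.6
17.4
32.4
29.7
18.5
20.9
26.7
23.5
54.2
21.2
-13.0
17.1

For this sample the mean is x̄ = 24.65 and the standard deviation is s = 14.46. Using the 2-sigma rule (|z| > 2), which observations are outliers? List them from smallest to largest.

Cutoffs at x̄ ± 2s: 24.65 ± 2·14.46 = [-4.27, 53.57].
-13.0: z = -2.60, |z| > 2 → outlier.
54.2: z = 2.04, |z| > 2 → outlier.
54.9: z = 2.09, |z| > 2 → outlier.
Every other value lies within [-4.27, 53.57].

-13.0, 54.2, 54.9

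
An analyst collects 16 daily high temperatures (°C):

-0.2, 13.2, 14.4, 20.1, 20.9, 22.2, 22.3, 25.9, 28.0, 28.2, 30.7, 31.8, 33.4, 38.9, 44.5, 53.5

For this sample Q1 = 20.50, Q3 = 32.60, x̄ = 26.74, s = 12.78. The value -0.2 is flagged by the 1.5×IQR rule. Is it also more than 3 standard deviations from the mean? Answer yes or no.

no

z = (-0.2 − 26.74) / 12.78 = -2.11.
|z| = 2.11 ≤ 3.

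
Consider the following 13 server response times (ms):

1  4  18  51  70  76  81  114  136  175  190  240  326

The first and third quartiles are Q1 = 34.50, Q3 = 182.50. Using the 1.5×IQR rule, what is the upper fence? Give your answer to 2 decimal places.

404.50

IQR = Q3 − Q1 = 182.50 − 34.50 = 148.00.
Lower fence = Q1 − 1.5·IQR = 34.50 − 222.00 = -187.50.
Upper fence = Q3 + 1.5·IQR = 182.50 + 222.00 = 404.50.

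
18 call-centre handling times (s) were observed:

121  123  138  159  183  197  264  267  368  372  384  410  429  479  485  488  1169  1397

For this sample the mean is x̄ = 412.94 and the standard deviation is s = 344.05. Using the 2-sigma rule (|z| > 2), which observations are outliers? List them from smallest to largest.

Cutoffs at x̄ ± 2s: 412.94 ± 2·344.05 = [-275.16, 1101.04].
1169: z = 2.20, |z| > 2 → outlier.
1397: z = 2.86, |z| > 2 → outlier.
Every other value lies within [-275.16, 1101.04].

1169, 1397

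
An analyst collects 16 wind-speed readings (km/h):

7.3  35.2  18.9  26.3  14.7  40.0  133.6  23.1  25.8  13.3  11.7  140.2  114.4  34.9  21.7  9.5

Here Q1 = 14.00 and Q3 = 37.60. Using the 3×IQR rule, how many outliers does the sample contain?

IQR = 23.60; fences at 14.00 − 70.80 = -56.80 and 37.60 + 70.80 = 108.40.
Outside the cutoffs: 114.4, 133.6, 140.2.

3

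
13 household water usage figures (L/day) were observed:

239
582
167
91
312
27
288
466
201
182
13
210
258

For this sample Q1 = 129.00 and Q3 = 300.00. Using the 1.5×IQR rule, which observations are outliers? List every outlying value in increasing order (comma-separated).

582

IQR = Q3 − Q1 = 300.00 − 129.00 = 171.00.
Lower fence = Q1 − 1.5·IQR = 129.00 − 256.50 = -127.50.
Upper fence = Q3 + 1.5·IQR = 300.00 + 256.50 = 556.50.
582 > 556.50 → outlier.
All remaining values lie within [-127.50, 556.50].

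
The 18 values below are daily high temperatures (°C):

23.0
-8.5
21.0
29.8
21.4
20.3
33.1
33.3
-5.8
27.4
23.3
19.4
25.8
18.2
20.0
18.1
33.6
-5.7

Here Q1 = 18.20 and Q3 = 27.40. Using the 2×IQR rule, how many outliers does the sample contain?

3

IQR = 9.20; fences at 18.20 − 18.40 = -0.20 and 27.40 + 18.40 = 45.80.
Outside the cutoffs: -8.5, -5.8, -5.7.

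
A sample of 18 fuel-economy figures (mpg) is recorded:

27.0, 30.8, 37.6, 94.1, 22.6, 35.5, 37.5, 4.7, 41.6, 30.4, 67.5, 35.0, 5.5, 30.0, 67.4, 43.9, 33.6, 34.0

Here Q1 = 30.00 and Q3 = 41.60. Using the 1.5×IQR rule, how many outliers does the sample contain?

5

IQR = 11.60; fences at 30.00 − 17.40 = 12.60 and 41.60 + 17.40 = 59.00.
Outside the cutoffs: 4.7, 5.5, 67.4, 67.5, 94.1.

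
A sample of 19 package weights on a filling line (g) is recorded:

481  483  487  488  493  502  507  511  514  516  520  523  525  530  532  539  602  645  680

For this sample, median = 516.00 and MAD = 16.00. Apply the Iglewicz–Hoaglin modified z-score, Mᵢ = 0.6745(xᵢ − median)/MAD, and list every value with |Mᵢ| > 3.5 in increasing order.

|Mᵢ| > 3.5 ⇔ |xᵢ − 516.00| > 3.5·16.00/0.6745 = 83.02.
So outliers lie outside [432.98, 599.02].
602: M = 3.63 → outlier.
645: M = 5.44 → outlier.
680: M = 6.91 → outlier.

602, 645, 680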